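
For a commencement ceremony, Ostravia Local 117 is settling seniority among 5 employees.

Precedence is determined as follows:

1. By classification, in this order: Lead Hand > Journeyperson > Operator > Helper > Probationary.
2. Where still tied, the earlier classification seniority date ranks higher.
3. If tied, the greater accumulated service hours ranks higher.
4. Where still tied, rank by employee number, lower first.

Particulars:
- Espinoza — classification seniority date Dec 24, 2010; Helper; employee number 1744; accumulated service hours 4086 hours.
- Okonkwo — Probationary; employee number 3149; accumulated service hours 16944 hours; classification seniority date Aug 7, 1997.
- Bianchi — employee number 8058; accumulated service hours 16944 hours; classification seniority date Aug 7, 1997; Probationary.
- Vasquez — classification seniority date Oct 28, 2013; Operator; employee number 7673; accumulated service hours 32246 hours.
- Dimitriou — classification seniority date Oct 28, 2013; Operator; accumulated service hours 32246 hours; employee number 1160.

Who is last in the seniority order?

Bianchi

By classification: Dimitriou and Vasquez (Operator); then Espinoza (Helper); then Okonkwo and Bianchi (Probationary).
Dimitriou and Vasquez both have classification seniority date Oct 28, 2013, so the next rule applies.
Dimitriou and Vasquez both have accumulated service hours 32246 hours, so the next rule applies.
Among Dimitriou and Vasquez, by employee number (lower first): Dimitriou (1160) before Vasquez (7673).
Okonkwo and Bianchi both have classification seniority date Aug 7, 1997, so the next rule applies.
Okonkwo and Bianchi both have accumulated service hours 16944 hours, so the next rule applies.
Among Okonkwo and Bianchi, by employee number (lower first): Okonkwo (3149) before Bianchi (8058).
Order: Dimitriou, Vasquez, Espinoza, Okonkwo, Bianchi.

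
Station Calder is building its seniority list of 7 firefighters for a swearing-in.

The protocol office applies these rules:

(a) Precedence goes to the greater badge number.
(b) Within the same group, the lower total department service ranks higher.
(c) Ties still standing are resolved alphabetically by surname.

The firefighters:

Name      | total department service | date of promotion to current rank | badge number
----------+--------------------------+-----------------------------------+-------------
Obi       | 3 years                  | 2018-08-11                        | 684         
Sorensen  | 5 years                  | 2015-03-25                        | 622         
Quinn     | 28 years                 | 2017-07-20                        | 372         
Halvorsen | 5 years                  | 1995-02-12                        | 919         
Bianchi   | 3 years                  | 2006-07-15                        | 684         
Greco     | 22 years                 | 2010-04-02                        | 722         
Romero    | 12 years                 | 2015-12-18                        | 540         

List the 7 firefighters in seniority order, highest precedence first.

Halvorsen, Greco, Bianchi, Obi, Sorensen, Romero, Quinn

By badge number (higher first): Halvorsen (919); then Greco (722); then Bianchi and Obi (both 684); then Sorensen (622); then Romero (540); then Quinn (372).
Bianchi and Obi both have total department service 3 years, so the next rule applies.
Among Bianchi and Obi, alphabetically by surname: Bianchi before Obi.
Full order: Halvorsen, Greco, Bianchi, Obi, Sorensen, Romero, Quinn.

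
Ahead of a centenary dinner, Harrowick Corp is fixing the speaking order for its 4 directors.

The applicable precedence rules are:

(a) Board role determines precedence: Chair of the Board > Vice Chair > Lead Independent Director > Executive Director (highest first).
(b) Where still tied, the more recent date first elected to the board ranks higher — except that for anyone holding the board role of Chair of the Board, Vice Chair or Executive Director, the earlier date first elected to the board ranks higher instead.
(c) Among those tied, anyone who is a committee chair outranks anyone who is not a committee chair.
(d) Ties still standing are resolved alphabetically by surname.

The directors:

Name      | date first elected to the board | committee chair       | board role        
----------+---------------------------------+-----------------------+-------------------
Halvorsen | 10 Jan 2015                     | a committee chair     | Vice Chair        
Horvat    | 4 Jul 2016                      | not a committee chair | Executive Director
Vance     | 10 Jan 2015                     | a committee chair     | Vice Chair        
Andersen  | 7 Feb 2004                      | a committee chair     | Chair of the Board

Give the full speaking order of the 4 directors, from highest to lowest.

By board role: Andersen (Chair of the Board); then Halvorsen and Vance (Vice Chair); then Horvat (Executive Director).
Halvorsen and Vance both have date first elected to the board 10 Jan 2015, so the next rule applies.
Halvorsen and Vance are each a committee chair, so the next rule applies.
Among Halvorsen and Vance, alphabetically by surname: Halvorsen before Vance.
Full order: Andersen, Halvorsen, Vance, Horvat.

Andersen, Halvorsen, Vance, Horvat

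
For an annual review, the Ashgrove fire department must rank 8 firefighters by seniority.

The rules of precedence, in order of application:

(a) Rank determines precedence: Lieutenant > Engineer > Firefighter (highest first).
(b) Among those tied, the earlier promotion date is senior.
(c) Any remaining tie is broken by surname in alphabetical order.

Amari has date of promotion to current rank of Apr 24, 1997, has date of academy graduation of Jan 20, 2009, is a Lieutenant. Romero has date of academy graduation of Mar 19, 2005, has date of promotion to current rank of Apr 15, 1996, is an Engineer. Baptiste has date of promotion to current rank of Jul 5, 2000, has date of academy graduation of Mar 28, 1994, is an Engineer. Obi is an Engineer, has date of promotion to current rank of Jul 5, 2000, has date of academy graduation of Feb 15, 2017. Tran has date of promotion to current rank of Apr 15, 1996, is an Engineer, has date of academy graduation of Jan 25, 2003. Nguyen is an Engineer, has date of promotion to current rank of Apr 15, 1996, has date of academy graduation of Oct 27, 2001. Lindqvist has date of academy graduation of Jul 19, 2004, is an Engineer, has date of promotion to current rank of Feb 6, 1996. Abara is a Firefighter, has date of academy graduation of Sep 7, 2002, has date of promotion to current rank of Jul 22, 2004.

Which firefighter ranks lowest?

Abara

By rank: Amari (Lieutenant); then Lindqvist, Nguyen, Romero, Tran, Baptiste and Obi (Engineer); then Abara (Firefighter).
Among Lindqvist, Nguyen, Romero, Tran, Baptiste and Obi, by date of promotion to current rank (earlier first): Lindqvist (Feb 6, 1996) before Nguyen, Romero and Tran (Apr 15, 1996) before Baptiste and Obi (Jul 5, 2000).
Among Nguyen, Romero and Tran, alphabetically by surname: Nguyen before Romero before Tran.
Among Baptiste and Obi, alphabetically by surname: Baptiste before Obi.
Order: Amari, Lindqvist, Nguyen, Romero, Tran, Baptiste, Obi, Abara.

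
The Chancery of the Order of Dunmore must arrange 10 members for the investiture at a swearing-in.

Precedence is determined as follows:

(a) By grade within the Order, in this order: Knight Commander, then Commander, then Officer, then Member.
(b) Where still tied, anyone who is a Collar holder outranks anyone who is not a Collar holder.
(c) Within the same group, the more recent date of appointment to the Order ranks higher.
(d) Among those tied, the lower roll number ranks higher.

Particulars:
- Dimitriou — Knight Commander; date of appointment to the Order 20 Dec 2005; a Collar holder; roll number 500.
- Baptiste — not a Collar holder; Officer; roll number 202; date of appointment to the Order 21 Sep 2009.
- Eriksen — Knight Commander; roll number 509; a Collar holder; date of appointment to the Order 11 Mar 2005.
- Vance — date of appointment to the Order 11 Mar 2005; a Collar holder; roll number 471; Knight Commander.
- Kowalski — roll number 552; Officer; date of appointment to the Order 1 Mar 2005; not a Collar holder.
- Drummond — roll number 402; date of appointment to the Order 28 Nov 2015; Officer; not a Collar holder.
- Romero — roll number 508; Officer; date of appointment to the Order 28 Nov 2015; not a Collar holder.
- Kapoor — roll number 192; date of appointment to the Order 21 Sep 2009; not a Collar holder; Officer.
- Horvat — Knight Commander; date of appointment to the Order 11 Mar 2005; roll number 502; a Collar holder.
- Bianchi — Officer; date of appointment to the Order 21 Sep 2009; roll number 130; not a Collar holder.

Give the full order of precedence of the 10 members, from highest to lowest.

By grade within the Order: Dimitriou, Vance, Horvat and Eriksen (Knight Commander); then Drummond, Romero, Bianchi, Kapoor, Baptiste and Kowalski (Officer).
Dimitriou, Vance, Horvat and Eriksen are each a Collar holder, so the next rule applies.
Among Dimitriou, Vance, Horvat and Eriksen, by date of appointment to the Order (later first): Dimitriou (20 Dec 2005) before Vance, Horvat and Eriksen (11 Mar 2005).
Among Vance, Horvat and Eriksen, by roll number (lower first): Vance (471) before Horvat (502) before Eriksen (509).
Drummond, Romero, Bianchi, Kapoor, Baptiste and Kowalski are each not a Collar holder, so the next rule applies.
Among Drummond, Romero, Bianchi, Kapoor, Baptiste and Kowalski, by date of appointment to the Order (later first): Drummond and Romero (28 Nov 2015) before Bianchi, Kapoor and Baptiste (21 Sep 2009) before Kowalski (1 Mar 2005).
Among Drummond and Romero, by roll number (lower first): Drummond (402) before Romero (508).
Among Bianchi, Kapoor and Baptiste, by roll number (lower first): Bianchi (130) before Kapoor (192) before Baptiste (202).
Full order: Dimitriou, Vance, Horvat, Eriksen, Drummond, Romero, Bianchi, Kapoor, Baptiste, Kowalski.

Dimitriou, Vance, Horvat, Eriksen, Drummond, Romero, Bianchi, Kapoor, Baptiste, Kowalski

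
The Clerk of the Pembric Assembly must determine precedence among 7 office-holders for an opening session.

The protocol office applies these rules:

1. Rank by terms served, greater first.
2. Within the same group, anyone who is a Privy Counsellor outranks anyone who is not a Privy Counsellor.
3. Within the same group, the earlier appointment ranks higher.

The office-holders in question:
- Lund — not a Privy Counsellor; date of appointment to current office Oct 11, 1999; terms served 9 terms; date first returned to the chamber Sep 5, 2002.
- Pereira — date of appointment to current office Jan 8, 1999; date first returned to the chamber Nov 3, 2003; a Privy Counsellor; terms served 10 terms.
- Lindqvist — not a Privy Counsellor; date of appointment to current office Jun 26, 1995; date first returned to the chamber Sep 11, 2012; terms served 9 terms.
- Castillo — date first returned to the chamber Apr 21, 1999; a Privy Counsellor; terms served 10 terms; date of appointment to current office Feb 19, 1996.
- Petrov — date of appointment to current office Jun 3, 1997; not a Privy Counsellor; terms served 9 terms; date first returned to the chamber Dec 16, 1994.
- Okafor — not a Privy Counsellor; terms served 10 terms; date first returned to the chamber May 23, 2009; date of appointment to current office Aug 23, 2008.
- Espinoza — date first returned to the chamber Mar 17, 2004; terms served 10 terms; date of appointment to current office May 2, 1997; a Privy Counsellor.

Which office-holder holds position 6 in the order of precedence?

By terms served (higher first): Castillo, Espinoza, Pereira and Okafor (each 10 terms); then Lindqvist, Petrov and Lund (each 9 terms).
Among Castillo, Espinoza, Pereira and Okafor, a Privy Counsellor before not a Privy Counsellor: Castillo, Espinoza and Pereira (a Privy Counsellor) before Okafor (not a Privy Counsellor).
Among Castillo, Espinoza and Pereira, by date of appointment to current office (earlier first): Castillo (Feb 19, 1996) before Espinoza (May 2, 1997) before Pereira (Jan 8, 1999).
Lindqvist, Petrov and Lund are each not a Privy Counsellor, so the next rule applies.
Among Lindqvist, Petrov and Lund, by date of appointment to current office (earlier first): Lindqvist (Jun 26, 1995) before Petrov (Jun 3, 1997) before Lund (Oct 11, 1999).
Order: Castillo, Espinoza, Pereira, Okafor, Lindqvist, Petrov, Lund.

Petrov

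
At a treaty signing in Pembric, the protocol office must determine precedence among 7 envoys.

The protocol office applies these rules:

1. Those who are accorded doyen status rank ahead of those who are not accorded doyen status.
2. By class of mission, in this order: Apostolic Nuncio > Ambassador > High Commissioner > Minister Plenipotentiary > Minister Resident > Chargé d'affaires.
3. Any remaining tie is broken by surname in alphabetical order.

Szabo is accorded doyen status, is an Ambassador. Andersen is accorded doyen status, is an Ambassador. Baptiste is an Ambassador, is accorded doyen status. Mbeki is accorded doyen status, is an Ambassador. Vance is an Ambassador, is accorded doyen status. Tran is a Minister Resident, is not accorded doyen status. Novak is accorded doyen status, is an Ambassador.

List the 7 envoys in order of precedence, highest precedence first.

Andersen, Baptiste, Mbeki, Novak, Szabo, Vance, Tran

By the first rule: Andersen, Baptiste, Mbeki, Novak, Szabo and Vance (each accorded doyen status); then Tran (not accorded doyen status).
Andersen, Baptiste, Mbeki, Novak, Szabo and Vance are each Ambassador, so the next rule applies.
Among Andersen, Baptiste, Mbeki, Novak, Szabo and Vance, alphabetically by surname: Andersen before Baptiste before Mbeki before Novak before Szabo before Vance.
Full order: Andersen, Baptiste, Mbeki, Novak, Szabo, Vance, Tran.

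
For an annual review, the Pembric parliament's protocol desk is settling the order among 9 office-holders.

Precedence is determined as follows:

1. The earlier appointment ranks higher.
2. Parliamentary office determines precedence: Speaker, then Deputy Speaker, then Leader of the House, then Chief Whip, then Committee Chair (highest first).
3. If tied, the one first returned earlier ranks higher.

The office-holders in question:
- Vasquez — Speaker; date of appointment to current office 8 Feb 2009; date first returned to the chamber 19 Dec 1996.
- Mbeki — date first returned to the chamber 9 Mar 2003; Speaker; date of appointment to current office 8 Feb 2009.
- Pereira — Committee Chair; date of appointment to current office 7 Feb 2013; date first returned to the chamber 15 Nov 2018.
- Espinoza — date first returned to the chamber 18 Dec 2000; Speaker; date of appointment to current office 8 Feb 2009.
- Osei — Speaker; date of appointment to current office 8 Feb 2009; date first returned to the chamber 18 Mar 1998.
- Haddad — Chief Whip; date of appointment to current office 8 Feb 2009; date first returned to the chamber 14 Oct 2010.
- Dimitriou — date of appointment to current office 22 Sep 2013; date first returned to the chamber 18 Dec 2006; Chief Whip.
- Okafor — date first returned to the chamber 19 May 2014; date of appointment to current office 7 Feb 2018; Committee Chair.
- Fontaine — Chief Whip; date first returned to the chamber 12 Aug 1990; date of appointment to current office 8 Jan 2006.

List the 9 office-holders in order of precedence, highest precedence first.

By date of appointment to current office (earlier first): Fontaine (8 Jan 2006); then Vasquez, Osei, Espinoza, Mbeki and Haddad (each 8 Feb 2009); then Pereira (7 Feb 2013); then Dimitriou (22 Sep 2013); then Okafor (7 Feb 2018).
Among Vasquez, Osei, Espinoza, Mbeki and Haddad, by parliamentary office: Vasquez, Osei, Espinoza and Mbeki (Speaker) before Haddad (Chief Whip).
Among Vasquez, Osei, Espinoza and Mbeki, by date first returned to the chamber (earlier first): Vasquez (19 Dec 1996) before Osei (18 Mar 1998) before Espinoza (18 Dec 2000) before Mbeki (9 Mar 2003).
Full order: Fontaine, Vasquez, Osei, Espinoza, Mbeki, Haddad, Pereira, Dimitriou, Okafor.

Fontaine, Vasquez, Osei, Espinoza, Mbeki, Haddad, Pereira, Dimitriou, Okafor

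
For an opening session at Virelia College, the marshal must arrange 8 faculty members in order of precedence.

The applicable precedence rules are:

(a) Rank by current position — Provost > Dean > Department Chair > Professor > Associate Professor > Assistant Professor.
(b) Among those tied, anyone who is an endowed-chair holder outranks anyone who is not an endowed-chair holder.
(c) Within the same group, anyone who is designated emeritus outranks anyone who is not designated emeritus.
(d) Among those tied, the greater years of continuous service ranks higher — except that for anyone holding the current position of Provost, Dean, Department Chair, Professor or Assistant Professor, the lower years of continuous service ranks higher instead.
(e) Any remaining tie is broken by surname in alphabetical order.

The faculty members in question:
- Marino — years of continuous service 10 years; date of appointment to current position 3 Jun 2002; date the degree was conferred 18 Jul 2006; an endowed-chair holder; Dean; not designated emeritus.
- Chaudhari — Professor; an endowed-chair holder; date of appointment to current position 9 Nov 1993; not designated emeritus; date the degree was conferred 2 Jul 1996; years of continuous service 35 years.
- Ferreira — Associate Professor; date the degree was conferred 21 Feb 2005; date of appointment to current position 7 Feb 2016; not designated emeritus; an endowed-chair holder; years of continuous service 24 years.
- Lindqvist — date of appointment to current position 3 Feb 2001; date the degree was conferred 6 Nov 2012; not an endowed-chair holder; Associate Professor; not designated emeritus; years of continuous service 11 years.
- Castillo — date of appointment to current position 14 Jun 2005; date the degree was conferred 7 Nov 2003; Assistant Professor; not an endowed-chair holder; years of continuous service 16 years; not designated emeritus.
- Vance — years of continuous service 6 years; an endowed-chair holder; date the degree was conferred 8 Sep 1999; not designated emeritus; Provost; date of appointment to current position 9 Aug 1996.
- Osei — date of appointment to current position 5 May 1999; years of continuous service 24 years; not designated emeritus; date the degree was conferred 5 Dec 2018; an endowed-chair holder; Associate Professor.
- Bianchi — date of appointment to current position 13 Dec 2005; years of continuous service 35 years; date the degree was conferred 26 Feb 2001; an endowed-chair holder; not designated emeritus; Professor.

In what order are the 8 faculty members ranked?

Vance, Marino, Bianchi, Chaudhari, Ferreira, Osei, Lindqvist, Castillo

By current position: Vance (Provost); then Marino (Dean); then Bianchi and Chaudhari (Professor); then Ferreira, Osei and Lindqvist (Associate Professor); then Castillo (Assistant Professor).
Bianchi and Chaudhari are each an endowed-chair holder, so the next rule applies.
Bianchi and Chaudhari are each not designated emeritus, so the next rule applies.
Bianchi and Chaudhari both have years of continuous service 35 years, so the next rule applies.
Among Bianchi and Chaudhari, alphabetically by surname: Bianchi before Chaudhari.
Among Ferreira, Osei and Lindqvist, an endowed-chair holder before not an endowed-chair holder: Ferreira and Osei (an endowed-chair holder) before Lindqvist (not an endowed-chair holder).
Ferreira and Osei are each not designated emeritus, so the next rule applies.
Ferreira and Osei both have years of continuous service 24 years, so the next rule applies.
Among Ferreira and Osei, alphabetically by surname: Ferreira before Osei.
Full order: Vance, Marino, Bianchi, Chaudhari, Ferreira, Osei, Lindqvist, Castillo.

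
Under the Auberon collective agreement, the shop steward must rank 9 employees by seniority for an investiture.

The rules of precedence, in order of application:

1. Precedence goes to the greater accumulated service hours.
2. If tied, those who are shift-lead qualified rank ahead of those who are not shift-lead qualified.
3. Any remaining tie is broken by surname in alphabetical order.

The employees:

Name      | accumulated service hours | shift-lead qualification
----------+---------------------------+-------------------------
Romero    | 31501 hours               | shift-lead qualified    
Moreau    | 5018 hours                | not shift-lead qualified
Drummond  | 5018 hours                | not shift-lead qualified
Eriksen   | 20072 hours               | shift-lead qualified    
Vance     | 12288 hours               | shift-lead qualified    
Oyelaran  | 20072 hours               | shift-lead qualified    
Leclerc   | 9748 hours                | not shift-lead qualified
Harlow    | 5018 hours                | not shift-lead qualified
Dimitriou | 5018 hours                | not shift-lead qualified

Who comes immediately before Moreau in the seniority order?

Harlow

By accumulated service hours (higher first): Romero (31501 hours); then Eriksen and Oyelaran (both 20072 hours); then Vance (12288 hours); then Leclerc (9748 hours); then Dimitriou, Drummond, Harlow and Moreau (each 5018 hours).
Eriksen and Oyelaran are each shift-lead qualified, so the next rule applies.
Among Eriksen and Oyelaran, alphabetically by surname: Eriksen before Oyelaran.
Dimitriou, Drummond, Harlow and Moreau are each not shift-lead qualified, so the next rule applies.
Among Dimitriou, Drummond, Harlow and Moreau, alphabetically by surname: Dimitriou before Drummond before Harlow before Moreau.
Order: Romero, Eriksen, Oyelaran, Vance, Leclerc, Dimitriou, Drummond, Harlow, Moreau.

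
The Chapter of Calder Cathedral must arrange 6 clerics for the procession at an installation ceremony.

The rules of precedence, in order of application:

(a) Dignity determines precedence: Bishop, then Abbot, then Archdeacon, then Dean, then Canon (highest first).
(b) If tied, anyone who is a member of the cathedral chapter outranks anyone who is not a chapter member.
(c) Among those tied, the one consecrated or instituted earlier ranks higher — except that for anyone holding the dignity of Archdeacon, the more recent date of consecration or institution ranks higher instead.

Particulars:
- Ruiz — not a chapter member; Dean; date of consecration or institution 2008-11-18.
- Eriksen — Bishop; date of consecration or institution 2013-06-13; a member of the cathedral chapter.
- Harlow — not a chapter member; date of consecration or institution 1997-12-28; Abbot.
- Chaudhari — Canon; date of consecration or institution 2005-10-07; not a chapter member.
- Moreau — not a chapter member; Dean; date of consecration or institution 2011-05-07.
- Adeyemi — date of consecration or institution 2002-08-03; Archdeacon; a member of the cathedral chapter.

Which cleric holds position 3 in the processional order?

Adeyemi

By dignity: Eriksen (Bishop); then Harlow (Abbot); then Adeyemi (Archdeacon); then Ruiz and Moreau (Dean); then Chaudhari (Canon).
Ruiz and Moreau are each not a chapter member, so the next rule applies.
Among Ruiz and Moreau, by date of consecration or institution (earlier first): Ruiz (2008-11-18) before Moreau (2011-05-07).
Order: Eriksen, Harlow, Adeyemi, Ruiz, Moreau, Chaudhari.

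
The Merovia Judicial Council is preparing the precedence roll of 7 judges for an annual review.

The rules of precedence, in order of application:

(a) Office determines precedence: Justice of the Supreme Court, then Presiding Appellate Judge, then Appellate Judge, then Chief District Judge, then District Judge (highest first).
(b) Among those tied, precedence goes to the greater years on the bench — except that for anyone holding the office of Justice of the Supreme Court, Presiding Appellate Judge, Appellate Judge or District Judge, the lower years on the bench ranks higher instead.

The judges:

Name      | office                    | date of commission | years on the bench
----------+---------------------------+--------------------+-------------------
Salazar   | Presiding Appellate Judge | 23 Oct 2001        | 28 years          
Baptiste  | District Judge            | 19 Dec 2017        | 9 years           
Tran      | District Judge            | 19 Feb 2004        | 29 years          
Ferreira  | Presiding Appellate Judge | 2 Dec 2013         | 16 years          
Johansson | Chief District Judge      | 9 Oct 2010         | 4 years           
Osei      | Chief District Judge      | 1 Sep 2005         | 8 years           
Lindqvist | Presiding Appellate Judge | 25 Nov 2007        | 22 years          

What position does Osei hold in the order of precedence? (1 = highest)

By office: Ferreira, Lindqvist and Salazar (Presiding Appellate Judge); then Osei and Johansson (Chief District Judge); then Baptiste and Tran (District Judge).
Among Ferreira, Lindqvist and Salazar, by years on the bench (lower first) (reversed rule for this group): Ferreira (16 years) before Lindqvist (22 years) before Salazar (28 years).
Among Osei and Johansson, by years on the bench (higher first): Osei (8 years) before Johansson (4 years).
Among Baptiste and Tran, by years on the bench (lower first) (reversed rule for this group): Baptiste (9 years) before Tran (29 years).
Order: Ferreira, Lindqvist, Salazar, Osei, Johansson, Baptiste, Tran. So position 4.

4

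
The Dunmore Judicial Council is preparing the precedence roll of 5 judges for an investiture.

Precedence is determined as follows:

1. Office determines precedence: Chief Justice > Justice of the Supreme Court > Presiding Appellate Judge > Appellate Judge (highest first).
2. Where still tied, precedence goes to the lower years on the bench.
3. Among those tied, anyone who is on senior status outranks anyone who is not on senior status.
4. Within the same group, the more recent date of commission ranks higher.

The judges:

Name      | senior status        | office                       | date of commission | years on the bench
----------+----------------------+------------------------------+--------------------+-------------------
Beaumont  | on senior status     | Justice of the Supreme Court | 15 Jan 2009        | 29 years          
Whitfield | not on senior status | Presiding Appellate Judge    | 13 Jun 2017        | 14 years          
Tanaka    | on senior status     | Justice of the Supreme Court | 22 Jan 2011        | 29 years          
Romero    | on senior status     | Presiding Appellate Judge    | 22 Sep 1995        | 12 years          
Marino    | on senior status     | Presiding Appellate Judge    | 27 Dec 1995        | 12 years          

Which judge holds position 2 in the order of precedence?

Beaumont

By office: Tanaka and Beaumont (Justice of the Supreme Court); then Marino, Romero and Whitfield (Presiding Appellate Judge).
Tanaka and Beaumont both have years on the bench 29 years, so the next rule applies.
Tanaka and Beaumont are each on senior status, so the next rule applies.
Among Tanaka and Beaumont, by date of commission (later first): Tanaka (22 Jan 2011) before Beaumont (15 Jan 2009).
Among Marino, Romero and Whitfield, by years on the bench (lower first): Marino and Romero (12 years) before Whitfield (14 years).
Marino and Romero are each on senior status, so the next rule applies.
Among Marino and Romero, by date of commission (later first): Marino (27 Dec 1995) before Romero (22 Sep 1995).
Order: Tanaka, Beaumont, Marino, Romero, Whitfield.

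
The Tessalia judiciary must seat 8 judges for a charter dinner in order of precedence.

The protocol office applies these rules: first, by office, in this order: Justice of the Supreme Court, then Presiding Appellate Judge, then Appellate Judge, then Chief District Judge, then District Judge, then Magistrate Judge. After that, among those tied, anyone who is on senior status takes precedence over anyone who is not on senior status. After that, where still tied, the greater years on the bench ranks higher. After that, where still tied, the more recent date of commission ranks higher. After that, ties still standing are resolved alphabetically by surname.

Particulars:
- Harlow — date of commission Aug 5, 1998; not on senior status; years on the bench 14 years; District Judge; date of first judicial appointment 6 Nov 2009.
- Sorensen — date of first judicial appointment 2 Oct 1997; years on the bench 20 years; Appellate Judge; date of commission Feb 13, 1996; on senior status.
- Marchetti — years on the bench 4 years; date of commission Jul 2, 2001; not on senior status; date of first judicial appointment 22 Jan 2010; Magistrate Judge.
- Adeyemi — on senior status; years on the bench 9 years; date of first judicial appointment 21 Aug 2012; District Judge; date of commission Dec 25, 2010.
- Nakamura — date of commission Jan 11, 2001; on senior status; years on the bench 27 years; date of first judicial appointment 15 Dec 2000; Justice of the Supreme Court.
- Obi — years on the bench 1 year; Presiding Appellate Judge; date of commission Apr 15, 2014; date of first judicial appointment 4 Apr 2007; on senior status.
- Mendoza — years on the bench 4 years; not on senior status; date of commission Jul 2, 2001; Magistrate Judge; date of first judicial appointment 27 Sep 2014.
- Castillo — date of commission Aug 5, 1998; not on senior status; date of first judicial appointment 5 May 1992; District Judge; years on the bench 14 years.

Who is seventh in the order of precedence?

Marchetti

By office: Nakamura (Justice of the Supreme Court); then Obi (Presiding Appellate Judge); then Sorensen (Appellate Judge); then Adeyemi, Castillo and Harlow (District Judge); then Marchetti and Mendoza (Magistrate Judge).
Among Adeyemi, Castillo and Harlow, on senior status before not on senior status: Adeyemi (on senior status) before Castillo and Harlow (not on senior status).
Castillo and Harlow both have years on the bench 14 years, so the next rule applies.
Castillo and Harlow both have date of commission Aug 5, 1998, so the next rule applies.
Among Castillo and Harlow, alphabetically by surname: Castillo before Harlow.
Marchetti and Mendoza are each not on senior status, so the next rule applies.
Marchetti and Mendoza both have years on the bench 4 years, so the next rule applies.
Marchetti and Mendoza both have date of commission Jul 2, 2001, so the next rule applies.
Among Marchetti and Mendoza, alphabetically by surname: Marchetti before Mendoza.
Order: Nakamura, Obi, Sorensen, Adeyemi, Castillo, Harlow, Marchetti, Mendoza.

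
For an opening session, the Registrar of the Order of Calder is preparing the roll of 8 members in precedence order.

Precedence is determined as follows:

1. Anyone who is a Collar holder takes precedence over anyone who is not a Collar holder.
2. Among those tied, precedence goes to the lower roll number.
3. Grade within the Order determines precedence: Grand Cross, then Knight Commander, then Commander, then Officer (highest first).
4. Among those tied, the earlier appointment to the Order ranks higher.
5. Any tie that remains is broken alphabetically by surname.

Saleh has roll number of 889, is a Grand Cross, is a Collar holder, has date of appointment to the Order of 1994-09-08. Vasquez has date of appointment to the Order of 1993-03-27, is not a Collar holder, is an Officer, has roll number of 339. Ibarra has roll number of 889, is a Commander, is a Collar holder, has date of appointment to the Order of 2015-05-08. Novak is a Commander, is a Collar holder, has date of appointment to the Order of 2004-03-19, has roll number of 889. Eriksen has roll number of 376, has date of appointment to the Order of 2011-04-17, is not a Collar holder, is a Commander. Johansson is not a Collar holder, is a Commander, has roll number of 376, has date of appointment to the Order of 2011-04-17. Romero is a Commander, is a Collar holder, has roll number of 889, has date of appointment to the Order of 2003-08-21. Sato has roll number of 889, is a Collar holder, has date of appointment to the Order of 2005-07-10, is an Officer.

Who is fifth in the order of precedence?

Sato

By the first rule: Saleh, Romero, Novak, Ibarra and Sato (each a Collar holder); then Vasquez, Eriksen and Johansson (each not a Collar holder).
Saleh, Romero, Novak, Ibarra and Sato all have roll number 889, so the next rule applies.
Among Saleh, Romero, Novak, Ibarra and Sato, by grade within the Order: Saleh (Grand Cross) before Romero, Novak and Ibarra (Commander) before Sato (Officer).
Among Romero, Novak and Ibarra, by date of appointment to the Order (earlier first): Romero (2003-08-21) before Novak (2004-03-19) before Ibarra (2015-05-08).
Among Vasquez, Eriksen and Johansson, by roll number (lower first): Vasquez (339) before Eriksen and Johansson (376).
Eriksen and Johansson are each Commander, so the next rule applies.
Eriksen and Johansson both have date of appointment to the Order 2011-04-17, so the next rule applies.
Among Eriksen and Johansson, alphabetically by surname: Eriksen before Johansson.
Order: Saleh, Romero, Novak, Ibarra, Sato, Vasquez, Eriksen, Johansson.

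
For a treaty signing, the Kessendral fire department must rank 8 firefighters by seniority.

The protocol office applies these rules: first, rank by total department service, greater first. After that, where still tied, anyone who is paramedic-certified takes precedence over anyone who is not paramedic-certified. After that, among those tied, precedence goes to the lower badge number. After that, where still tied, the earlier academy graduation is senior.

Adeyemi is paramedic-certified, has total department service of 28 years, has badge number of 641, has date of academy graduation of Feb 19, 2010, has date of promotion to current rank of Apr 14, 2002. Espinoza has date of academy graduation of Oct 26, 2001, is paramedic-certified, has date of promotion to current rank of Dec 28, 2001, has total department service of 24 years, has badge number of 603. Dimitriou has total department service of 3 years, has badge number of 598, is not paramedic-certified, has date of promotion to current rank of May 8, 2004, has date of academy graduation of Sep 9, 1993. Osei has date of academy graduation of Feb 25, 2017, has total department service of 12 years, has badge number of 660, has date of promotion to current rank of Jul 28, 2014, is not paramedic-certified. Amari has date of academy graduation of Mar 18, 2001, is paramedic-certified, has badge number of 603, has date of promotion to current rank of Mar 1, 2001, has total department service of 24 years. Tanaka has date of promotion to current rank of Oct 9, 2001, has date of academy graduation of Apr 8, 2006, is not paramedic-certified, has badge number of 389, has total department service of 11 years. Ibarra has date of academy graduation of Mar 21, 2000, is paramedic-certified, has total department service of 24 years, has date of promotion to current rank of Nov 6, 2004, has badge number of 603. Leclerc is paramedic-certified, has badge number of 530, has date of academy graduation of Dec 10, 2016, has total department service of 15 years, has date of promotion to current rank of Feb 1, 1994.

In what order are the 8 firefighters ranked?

Adeyemi, Ibarra, Amari, Espinoza, Leclerc, Osei, Tanaka, Dimitriou

By total department service (higher first): Adeyemi (28 years); then Ibarra, Amari and Espinoza (each 24 years); then Leclerc (15 years); then Osei (12 years); then Tanaka (11 years); then Dimitriou (3 years).
Ibarra, Amari and Espinoza are each paramedic-certified, so the next rule applies.
Ibarra, Amari and Espinoza all have badge number 603, so the next rule applies.
Among Ibarra, Amari and Espinoza, by date of academy graduation (earlier first): Ibarra (Mar 21, 2000) before Amari (Mar 18, 2001) before Espinoza (Oct 26, 2001).
Full order: Adeyemi, Ibarra, Amari, Espinoza, Leclerc, Osei, Tanaka, Dimitriou.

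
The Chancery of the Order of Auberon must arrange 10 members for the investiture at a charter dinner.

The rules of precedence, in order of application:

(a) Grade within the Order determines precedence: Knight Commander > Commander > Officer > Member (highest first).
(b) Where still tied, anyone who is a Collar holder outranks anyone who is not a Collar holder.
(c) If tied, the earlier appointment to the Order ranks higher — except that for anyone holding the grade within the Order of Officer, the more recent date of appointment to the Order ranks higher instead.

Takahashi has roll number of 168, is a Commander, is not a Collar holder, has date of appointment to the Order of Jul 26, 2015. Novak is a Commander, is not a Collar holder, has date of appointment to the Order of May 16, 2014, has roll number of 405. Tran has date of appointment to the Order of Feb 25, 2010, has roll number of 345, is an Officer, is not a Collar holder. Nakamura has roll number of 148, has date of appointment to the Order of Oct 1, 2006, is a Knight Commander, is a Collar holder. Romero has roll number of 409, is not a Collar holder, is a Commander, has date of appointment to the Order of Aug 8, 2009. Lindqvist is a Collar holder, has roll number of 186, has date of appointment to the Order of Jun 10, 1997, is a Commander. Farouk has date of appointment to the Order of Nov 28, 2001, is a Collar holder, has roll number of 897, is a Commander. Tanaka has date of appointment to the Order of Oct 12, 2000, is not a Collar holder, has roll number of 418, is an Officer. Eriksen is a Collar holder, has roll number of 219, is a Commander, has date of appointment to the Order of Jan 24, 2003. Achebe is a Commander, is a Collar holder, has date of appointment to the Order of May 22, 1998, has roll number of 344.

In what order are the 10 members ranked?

By grade within the Order: Nakamura (Knight Commander); then Lindqvist, Achebe, Farouk, Eriksen, Romero, Novak and Takahashi (Commander); then Tran and Tanaka (Officer).
Among Lindqvist, Achebe, Farouk, Eriksen, Romero, Novak and Takahashi, a Collar holder before not a Collar holder: Lindqvist, Achebe, Farouk and Eriksen (a Collar holder) before Romero, Novak and Takahashi (not a Collar holder).
Among Lindqvist, Achebe, Farouk and Eriksen, by date of appointment to the Order (earlier first): Lindqvist (Jun 10, 1997) before Achebe (May 22, 1998) before Farouk (Nov 28, 2001) before Eriksen (Jan 24, 2003).
Among Romero, Novak and Takahashi, by date of appointment to the Order (earlier first): Romero (Aug 8, 2009) before Novak (May 16, 2014) before Takahashi (Jul 26, 2015).
Tran and Tanaka are each not a Collar holder, so the next rule applies.
Among Tran and Tanaka, by date of appointment to the Order (later first) (reversed rule for this group): Tran (Feb 25, 2010) before Tanaka (Oct 12, 2000).
Full order: Nakamura, Lindqvist, Achebe, Farouk, Eriksen, Romero, Novak, Takahashi, Tran, Tanaka.

Nakamura, Lindqvist, Achebe, Farouk, Eriksen, Romero, Novak, Takahashi, Tran, Tanaka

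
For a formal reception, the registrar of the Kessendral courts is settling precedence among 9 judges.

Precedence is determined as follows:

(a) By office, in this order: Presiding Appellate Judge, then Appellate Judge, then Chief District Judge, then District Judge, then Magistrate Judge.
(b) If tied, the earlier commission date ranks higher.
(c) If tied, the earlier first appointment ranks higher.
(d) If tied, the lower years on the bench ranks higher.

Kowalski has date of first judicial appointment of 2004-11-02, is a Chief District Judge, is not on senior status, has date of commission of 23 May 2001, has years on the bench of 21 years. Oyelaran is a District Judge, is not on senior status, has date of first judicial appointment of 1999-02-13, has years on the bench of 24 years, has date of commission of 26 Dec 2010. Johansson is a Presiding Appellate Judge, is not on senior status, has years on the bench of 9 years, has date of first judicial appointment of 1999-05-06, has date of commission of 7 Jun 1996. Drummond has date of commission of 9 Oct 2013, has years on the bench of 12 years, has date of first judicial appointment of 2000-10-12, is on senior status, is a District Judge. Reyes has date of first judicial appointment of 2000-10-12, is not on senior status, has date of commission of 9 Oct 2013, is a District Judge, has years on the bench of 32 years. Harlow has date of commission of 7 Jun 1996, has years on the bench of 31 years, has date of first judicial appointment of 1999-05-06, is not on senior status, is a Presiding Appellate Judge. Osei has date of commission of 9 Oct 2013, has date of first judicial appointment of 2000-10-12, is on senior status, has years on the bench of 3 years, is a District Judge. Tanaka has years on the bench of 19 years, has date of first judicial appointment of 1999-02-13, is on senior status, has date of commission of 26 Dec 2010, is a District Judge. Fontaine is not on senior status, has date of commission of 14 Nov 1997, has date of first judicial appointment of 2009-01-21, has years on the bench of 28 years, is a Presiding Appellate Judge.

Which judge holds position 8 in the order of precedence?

Drummond

By office: Johansson, Harlow and Fontaine (Presiding Appellate Judge); then Kowalski (Chief District Judge); then Tanaka, Oyelaran, Osei, Drummond and Reyes (District Judge).
Among Johansson, Harlow and Fontaine, by date of commission (earlier first): Johansson and Harlow (7 Jun 1996) before Fontaine (14 Nov 1997).
Johansson and Harlow both have date of first judicial appointment 1999-05-06, so the next rule applies.
Among Johansson and Harlow, by years on the bench (lower first): Johansson (9 years) before Harlow (31 years).
Among Tanaka, Oyelaran, Osei, Drummond and Reyes, by date of commission (earlier first): Tanaka and Oyelaran (26 Dec 2010) before Osei, Drummond and Reyes (9 Oct 2013).
Tanaka and Oyelaran both have date of first judicial appointment 1999-02-13, so the next rule applies.
Among Tanaka and Oyelaran, by years on the bench (lower first): Tanaka (19 years) before Oyelaran (24 years).
Osei, Drummond and Reyes all have date of first judicial appointment 2000-10-12, so the next rule applies.
Among Osei, Drummond and Reyes, by years on the bench (lower first): Osei (3 years) before Drummond (12 years) before Reyes (32 years).
Order: Johansson, Harlow, Fontaine, Kowalski, Tanaka, Oyelaran, Osei, Drummond, Reyes.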